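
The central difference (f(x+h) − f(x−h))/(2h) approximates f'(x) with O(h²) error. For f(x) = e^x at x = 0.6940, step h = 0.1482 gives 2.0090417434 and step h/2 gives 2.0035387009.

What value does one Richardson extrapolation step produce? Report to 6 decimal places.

2.001704

Order 2 gives 2^r = 4 and 2^r − 1 = 3.
4*2.0035387009 − 2.0090417434 = 6.0051130602
Denominator 4 − 1 = 3.
R = 6.0051130602/3 = 2.0017043534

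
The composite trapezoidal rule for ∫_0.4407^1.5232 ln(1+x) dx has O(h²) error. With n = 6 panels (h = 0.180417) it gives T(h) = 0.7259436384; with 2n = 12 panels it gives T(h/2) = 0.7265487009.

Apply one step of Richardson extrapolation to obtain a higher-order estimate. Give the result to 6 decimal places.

0.726750

Method order is 2; weight 2^2 = 4.
Weighted: 2.9061948036 − 0.7259436384 = 2.1802511652
2.1802511652 ÷ 3 = 0.7267503884
Shift from A(h/2): +0.0002016875.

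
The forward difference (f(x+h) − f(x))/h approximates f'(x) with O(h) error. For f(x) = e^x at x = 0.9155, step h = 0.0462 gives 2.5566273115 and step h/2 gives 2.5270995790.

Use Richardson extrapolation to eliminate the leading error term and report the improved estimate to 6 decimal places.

Method order is 1; weight 2^1 = 2.
2*2.5270995790 = 5.0541991580; 5.0541991580 − 2.5566273115 = 2.4975718465
Denominator 2 − 1 = 1.
(2*2.5270995790 − 2.5566273115)/(2 − 1) = 2.4975718465

2.497572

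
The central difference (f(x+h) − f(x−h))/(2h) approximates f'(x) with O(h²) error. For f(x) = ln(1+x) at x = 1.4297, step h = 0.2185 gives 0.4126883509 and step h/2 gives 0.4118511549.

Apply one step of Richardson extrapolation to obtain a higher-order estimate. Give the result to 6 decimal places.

r = 2, so 2^r = 4.
4×0.4118511549 = 1.6474046196; subtract 0.4126883509 → 1.2347162687
Divide by 2^2 − 1 = 3.
Result: 0.4115720896
Correction |R − A(h/2)| = 2.791e-04; gap |A(h/2) − A(h)| = 8.372e-04.

0.411572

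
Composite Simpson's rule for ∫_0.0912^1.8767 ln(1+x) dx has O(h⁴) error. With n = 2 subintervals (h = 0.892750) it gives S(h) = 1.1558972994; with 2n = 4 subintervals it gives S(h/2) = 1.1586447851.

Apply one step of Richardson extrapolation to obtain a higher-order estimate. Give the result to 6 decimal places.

r = 4, so 2^r = 16.
16*1.1586447851 = 18.5383165616; 18.5383165616 − 1.1558972994 = 17.3824192622
17.3824192622 ÷ 15 = 1.1588279508
Correction |R − A(h/2)| = 1.832e-04; gap |A(h/2) − A(h)| = 2.747e-03.

1.158828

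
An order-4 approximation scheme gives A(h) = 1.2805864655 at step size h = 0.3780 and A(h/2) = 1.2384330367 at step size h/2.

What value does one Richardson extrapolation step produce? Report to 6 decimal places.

1.235623

With r = 4 the leading error scales as h^4, so the weight is 2^4 = 16.
16·1.2384330367 = 19.8149285872; 19.8149285872 − 1.2805864655 = 18.5343421217
Extrapolated: 18.5343421217 / 15 = 1.2356228081
Shift from A(h/2): −0.0028102286.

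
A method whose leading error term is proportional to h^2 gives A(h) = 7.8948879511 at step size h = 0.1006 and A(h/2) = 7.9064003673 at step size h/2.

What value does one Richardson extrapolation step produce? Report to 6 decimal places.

7.910238

Error is O(h^2); halving h shrinks it by 2^2 = 4.
4*7.9064003673 = 31.6256014692; subtract 7.8948879511 → 23.7307135181
R = 23.7307135181/3 = 7.9102378394
Gap between inputs: 1.151e-02; correction applied: +0.0038374721.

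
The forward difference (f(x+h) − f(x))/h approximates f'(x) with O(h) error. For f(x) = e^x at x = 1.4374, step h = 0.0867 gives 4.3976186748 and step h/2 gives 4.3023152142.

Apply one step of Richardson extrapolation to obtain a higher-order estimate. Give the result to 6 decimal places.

4.207012

r = 1: numerator weight 2, denominator 1.
2 × 4.3023152142 − 4.3976186748 = 4.2070117536
(2 × 4.3023152142 − 4.3976186748)/(2 − 1) = 4.2070117536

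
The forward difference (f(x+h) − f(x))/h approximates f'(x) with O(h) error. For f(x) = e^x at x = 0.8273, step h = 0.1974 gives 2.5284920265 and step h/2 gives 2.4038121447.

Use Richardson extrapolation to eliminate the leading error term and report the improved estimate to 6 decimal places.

r = 1, so 2^r = 2.
Difference of the inputs: 2.4038121447 − 2.5284920265 = -0.1246798818
Correction (A(h/2) − A(h))/(2 − 1) = (-0.1246798818)/1 = -0.1246798818
R = A(h/2) + (A(h/2) − A(h))/1 = 2.4038121447 − 0.1246798818 = 2.2791322629

2.279132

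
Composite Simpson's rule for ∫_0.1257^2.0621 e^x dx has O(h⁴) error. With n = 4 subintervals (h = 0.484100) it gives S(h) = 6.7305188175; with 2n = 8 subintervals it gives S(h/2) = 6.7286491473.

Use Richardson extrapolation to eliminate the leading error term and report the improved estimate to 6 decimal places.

r = 4: numerator weight 16, denominator 15.
16*6.7286491473 = 107.6583863568; 107.6583863568 − 6.7305188175 = 100.9278675393
(16*6.7286491473 − 6.7305188175)/(16 − 1) = 6.7285245026
Correction |R − A(h/2)| = 1.246e-04; gap |A(h/2) − A(h)| = 1.870e-03.

6.728525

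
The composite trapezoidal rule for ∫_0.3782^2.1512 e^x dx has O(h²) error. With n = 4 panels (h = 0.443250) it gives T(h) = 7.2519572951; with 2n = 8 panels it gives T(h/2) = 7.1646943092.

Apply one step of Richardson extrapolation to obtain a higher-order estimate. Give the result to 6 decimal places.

7.135607

With r = 2 the leading error scales as h^2, so the weight is 2^2 = 4.
Weighted: 28.6587772368 − 7.2519572951 = 21.4068199417
Extrapolated: 21.4068199417 / 3 = 7.1356066472
Correction |R − A(h/2)| = 2.909e-02; gap |A(h/2) − A(h)| = 8.726e-02.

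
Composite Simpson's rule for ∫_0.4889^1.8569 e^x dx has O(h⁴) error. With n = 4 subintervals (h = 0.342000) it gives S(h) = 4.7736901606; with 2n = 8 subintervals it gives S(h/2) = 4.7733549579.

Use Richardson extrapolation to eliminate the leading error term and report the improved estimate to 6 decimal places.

4.773333

Method order is 4; weight 2^4 = 16.
Top: 16(4.7733549579) − (4.7736901606) = 71.5999891658
71.5999891658 ÷ 15 = 4.7733326111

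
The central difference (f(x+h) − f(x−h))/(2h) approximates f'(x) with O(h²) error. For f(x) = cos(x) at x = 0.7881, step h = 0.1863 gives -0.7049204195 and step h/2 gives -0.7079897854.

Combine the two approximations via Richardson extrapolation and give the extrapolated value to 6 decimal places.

r = 2: numerator weight 4, denominator 3.
Top: 4(-0.7079897854) − (-0.7049204195) = -2.1270387221
(4*(-0.7079897854) − (-0.7049204195))/(4 − 1) = -0.7090129074

-0.709013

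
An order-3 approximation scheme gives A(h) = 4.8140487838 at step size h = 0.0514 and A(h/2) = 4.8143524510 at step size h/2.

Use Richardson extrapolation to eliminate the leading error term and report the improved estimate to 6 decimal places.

Leading term ∝ h^3; use weight 8 = 2^3.
8 × 4.8143524510 − 4.8140487838 = 33.7007708242
(8 × 4.8143524510 − 4.8140487838)/(8 − 1) = 4.8143958320
Gap between inputs: 3.037e-04; correction applied: +0.0000433810.

4.814396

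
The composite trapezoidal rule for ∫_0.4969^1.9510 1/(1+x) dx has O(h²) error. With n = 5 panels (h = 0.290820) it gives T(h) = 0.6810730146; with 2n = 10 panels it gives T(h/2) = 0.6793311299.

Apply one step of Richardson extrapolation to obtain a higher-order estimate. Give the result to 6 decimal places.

r = 2, so 2^r = 4.
2^2·A(h/2) = 2.7173245196; minus A(h) gives 2.0362515050.
R = 2.0362515050/3 = 0.6787505017

0.678751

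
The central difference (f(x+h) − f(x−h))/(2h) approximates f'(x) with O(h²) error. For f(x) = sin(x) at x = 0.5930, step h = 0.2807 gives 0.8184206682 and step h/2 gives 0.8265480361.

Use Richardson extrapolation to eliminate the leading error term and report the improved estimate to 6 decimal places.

0.829257

With r = 2 the leading error scales as h^2, so the weight is 2^2 = 4.
Difference of the inputs: 0.8265480361 − 0.8184206682 = 0.0081273679
Correction (A(h/2) − A(h))/(4 − 1) = 0.0081273679/3 = 0.0027091226
R = A(h/2) + (A(h/2) − A(h))/3 = 0.8265480361 + 0.0027091226 = 0.8292571587
Gap between inputs: 8.127e-03; correction applied: +0.0027091226.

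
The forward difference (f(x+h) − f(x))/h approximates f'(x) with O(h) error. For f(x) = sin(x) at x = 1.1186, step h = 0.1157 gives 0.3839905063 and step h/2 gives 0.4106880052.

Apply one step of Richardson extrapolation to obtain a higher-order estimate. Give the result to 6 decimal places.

The method has order 1: 2^1 = 2.
2×0.4106880052 = 0.8213760104; subtract 0.3839905063 → 0.4373855041
R = 0.4373855041/1 = 0.4373855041

0.437386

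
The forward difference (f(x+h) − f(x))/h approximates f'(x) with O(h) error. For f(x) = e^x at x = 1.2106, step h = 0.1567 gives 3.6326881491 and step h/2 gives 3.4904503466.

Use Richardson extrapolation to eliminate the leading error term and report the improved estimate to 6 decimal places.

Order 1 gives 2^r = 2 and 2^r − 1 = 1.
Top: 2(3.4904503466) − (3.6326881491) = 3.3482125441
Denominator 2 − 1 = 1.
R = 3.3482125441/1 = 3.3482125441
Correction |R − A(h/2)| = 1.422e-01; gap |A(h/2) − A(h)| = 1.422e-01.

3.348213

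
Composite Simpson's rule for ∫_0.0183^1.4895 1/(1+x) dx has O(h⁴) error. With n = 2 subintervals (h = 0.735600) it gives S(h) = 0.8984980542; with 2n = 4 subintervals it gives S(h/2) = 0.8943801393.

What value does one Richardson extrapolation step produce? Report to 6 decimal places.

The method has order 4: 2^4 = 16.
A(h/2) − A(h) = 0.8943801393 − 0.8984980542 = -0.0041179149
Correction (A(h/2) − A(h))/(16 − 1) = (-0.0041179149)/15 = -0.0002745277
R = A(h/2) + (A(h/2) − A(h))/15 = 0.8943801393 − 0.0002745277 = 0.8941056116

0.894106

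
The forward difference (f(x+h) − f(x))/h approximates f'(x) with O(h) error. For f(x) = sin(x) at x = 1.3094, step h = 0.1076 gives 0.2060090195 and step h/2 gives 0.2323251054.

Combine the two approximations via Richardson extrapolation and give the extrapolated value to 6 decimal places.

0.258641

Method order is 1; weight 2^1 = 2.
2*0.2323251054 = 0.4646502108; subtract 0.2060090195 → 0.2586411913
R = 0.2586411913/1 = 0.2586411913
Correction |R − A(h/2)| = 2.632e-02; gap |A(h/2) − A(h)| = 2.632e-02.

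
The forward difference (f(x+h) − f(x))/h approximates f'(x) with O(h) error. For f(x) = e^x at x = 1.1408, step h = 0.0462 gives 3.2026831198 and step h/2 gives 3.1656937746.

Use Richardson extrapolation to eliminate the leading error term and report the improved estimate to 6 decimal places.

r = 1: numerator weight 2, denominator 1.
2×3.1656937746 = 6.3313875492; subtract 3.2026831198 → 3.1287044294
Divide by 2^1 − 1 = 1.
Extrapolated: 3.1287044294 / 1 = 3.1287044294

3.128704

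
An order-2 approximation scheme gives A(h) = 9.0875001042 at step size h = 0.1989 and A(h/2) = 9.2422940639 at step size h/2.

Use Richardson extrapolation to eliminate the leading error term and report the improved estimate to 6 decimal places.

Method order is 2; weight 2^2 = 4.
4*9.2422940639 = 36.9691762556; subtract 9.0875001042 → 27.8816761514
27.8816761514 ÷ 3 = 9.2938920505

9.293892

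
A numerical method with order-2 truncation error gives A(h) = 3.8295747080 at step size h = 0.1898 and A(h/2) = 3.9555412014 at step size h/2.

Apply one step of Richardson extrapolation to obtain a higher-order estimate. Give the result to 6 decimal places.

3.997530

With r = 2 the leading error scales as h^2, so the weight is 2^2 = 4.
2^2 × A(h/2) = 15.8221648056; minus A(h) gives 11.9925900976.
Denominator 4 − 1 = 3.
(4 × 3.9555412014 − 3.8295747080)/(4 − 1) = 3.9975300325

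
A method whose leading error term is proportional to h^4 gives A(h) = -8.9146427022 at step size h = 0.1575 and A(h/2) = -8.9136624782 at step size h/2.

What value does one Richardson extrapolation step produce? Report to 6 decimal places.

r = 4: numerator weight 16, denominator 15.
Numerator 16*A(h/2) − A(h) = 16*(-8.9136624782) − (-8.9146427022) = -133.7039569490
Extrapolated: (-133.7039569490) / 15 = -8.9135971299
Shift from A(h/2): +0.0000653483.

-8.913597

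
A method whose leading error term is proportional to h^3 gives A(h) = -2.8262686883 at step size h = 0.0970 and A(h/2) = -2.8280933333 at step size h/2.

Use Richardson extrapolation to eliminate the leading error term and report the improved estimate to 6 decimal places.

-2.828354

r = 3: numerator weight 8, denominator 7.
8*(-2.8280933333) − (-2.8262686883) = -19.7984779781
Denominator 8 − 1 = 7.
So the Richardson estimate is -2.8283539969.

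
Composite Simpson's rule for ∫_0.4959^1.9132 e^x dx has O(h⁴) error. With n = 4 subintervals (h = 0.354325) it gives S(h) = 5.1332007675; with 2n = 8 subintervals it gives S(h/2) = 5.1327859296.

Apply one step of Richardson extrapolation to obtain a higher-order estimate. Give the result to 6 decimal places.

5.132758

Leading term ∝ h^4; use weight 16 = 2^4.
16 × 5.1327859296 − 5.1332007675 = 76.9913741061
Divide by 2^4 − 1 = 15.
R = 76.9913741061/15 = 5.1327582737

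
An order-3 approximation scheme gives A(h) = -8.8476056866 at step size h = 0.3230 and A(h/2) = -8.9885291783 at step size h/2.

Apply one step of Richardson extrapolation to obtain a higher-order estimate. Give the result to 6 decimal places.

-9.008661

The method has order 3: 2^3 = 8.
Top: 8(-8.9885291783) − (-8.8476056866) = -63.0606277398
Divide by 2^3 − 1 = 7.
Extrapolated: (-63.0606277398) / 7 = -9.0086611057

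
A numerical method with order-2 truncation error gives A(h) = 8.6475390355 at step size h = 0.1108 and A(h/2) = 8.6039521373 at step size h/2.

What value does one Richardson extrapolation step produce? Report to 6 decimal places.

With r = 2 the leading error scales as h^2, so the weight is 2^2 = 4.
Top: 4(8.6039521373) − (8.6475390355) = 25.7682695137
25.7682695137 ÷ 3 = 8.5894231712

8.589423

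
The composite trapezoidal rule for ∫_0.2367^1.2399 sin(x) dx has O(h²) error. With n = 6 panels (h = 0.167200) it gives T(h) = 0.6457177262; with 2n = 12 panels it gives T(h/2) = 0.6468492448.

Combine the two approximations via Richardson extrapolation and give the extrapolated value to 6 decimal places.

Method order is 2; weight 2^2 = 4.
2^2 × A(h/2) = 2.5873969792; minus A(h) gives 1.9416792530.
Divide by 2^2 − 1 = 3.
Extrapolated: 1.9416792530 / 3 = 0.6472264177

0.647226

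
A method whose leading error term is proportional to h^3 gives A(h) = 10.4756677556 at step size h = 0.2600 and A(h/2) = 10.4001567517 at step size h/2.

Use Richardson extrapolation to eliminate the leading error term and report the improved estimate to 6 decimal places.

The method has order 3: 2^3 = 8.
8 × 10.4001567517 = 83.2012540136; 83.2012540136 − 10.4756677556 = 72.7255862580
Divide by 2^3 − 1 = 7.
Result: 10.3893694654
Gap between inputs: 7.551e-02; correction applied: −0.0107872863.

10.389369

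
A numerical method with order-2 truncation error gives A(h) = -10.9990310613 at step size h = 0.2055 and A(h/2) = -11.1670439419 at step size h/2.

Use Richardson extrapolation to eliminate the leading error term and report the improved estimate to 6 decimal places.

Order 2 gives 2^r = 4 and 2^r − 1 = 3.
4·(-11.1670439419) = -44.6681757676; (-44.6681757676) − (-10.9990310613) = -33.6691447063
Denominator 4 − 1 = 3.
(-33.6691447063) ÷ 3 = -11.2230482354

-11.223048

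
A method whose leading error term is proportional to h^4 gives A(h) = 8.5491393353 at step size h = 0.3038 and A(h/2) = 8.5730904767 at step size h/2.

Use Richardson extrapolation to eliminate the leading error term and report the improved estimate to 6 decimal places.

8.574687

The method has order 4: 2^4 = 16.
2^4·A(h/2) = 137.1694476272; minus A(h) gives 128.6203082919.
128.6203082919 ÷ 15 = 8.5746872195
Gap between inputs: 2.395e-02; correction applied: +0.0015967428.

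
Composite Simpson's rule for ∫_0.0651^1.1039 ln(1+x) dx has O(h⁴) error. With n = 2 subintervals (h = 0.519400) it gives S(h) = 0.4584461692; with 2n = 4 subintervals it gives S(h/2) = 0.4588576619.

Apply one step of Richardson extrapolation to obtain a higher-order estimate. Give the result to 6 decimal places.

0.458885

Leading term ∝ h^4; use weight 16 = 2^4.
Weighted: 7.3417225904 − 0.4584461692 = 6.8832764212
R = 6.8832764212/15 = 0.4588850947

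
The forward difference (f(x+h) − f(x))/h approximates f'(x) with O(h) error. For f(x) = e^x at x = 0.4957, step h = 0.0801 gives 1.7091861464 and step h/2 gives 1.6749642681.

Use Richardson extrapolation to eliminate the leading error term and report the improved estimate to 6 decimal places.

Method order is 1; weight 2^1 = 2.
2^1 × A(h/2) = 3.3499285362; minus A(h) gives 1.6407423898.
Divide by 2^1 − 1 = 1.
(2 × 1.6749642681 − 1.7091861464)/(2 − 1) = 1.6407423898
Shift from A(h/2): −0.0342218783.

1.640742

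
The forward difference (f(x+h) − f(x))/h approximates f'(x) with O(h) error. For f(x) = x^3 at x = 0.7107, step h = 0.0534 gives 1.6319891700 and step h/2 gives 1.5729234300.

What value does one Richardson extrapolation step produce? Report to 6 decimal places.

The method has order 1: 2^1 = 2.
Numerator 2 × A(h/2) − A(h) = 2 × 1.5729234300 − 1.6319891700 = 1.5138576900
Divide by 2^1 − 1 = 1.
1.5138576900 ÷ 1 = 1.5138576900
Gap between inputs: 5.907e-02; correction applied: −0.0590657400.

1.513858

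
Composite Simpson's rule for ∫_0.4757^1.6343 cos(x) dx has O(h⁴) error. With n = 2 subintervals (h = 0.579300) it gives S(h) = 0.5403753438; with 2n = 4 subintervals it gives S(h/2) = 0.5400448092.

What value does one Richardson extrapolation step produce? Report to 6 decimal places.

Method order is 4; weight 2^4 = 16.
Numerator 16 × A(h/2) − A(h) = 16 × 0.5400448092 − 0.5403753438 = 8.1003416034
8.1003416034 ÷ 15 = 0.5400227736
Shift from A(h/2): −0.0000220356.

0.540023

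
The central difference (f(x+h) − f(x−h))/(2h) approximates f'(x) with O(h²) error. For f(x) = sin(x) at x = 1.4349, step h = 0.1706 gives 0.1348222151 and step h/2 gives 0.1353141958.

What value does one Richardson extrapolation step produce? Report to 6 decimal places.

r = 2, so 2^r = 4.
4 × 0.1353141958 − 0.1348222151 = 0.4064345681
(4 × 0.1353141958 − 0.1348222151)/(4 − 1) = 0.1354781894
Gap between inputs: 4.920e-04; correction applied: +0.0001639936.

0.135478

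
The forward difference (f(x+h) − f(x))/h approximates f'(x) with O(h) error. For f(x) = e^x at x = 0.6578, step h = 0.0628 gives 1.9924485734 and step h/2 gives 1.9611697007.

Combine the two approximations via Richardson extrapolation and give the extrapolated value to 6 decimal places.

1.929891

Error is O(h^1); halving h shrinks it by 2^1 = 2.
2×1.9611697007 = 3.9223394014; subtract 1.9924485734 → 1.9298908280
1.9298908280 ÷ 1 = 1.9298908280
Correction |R − A(h/2)| = 3.128e-02; gap |A(h/2) − A(h)| = 3.128e-02.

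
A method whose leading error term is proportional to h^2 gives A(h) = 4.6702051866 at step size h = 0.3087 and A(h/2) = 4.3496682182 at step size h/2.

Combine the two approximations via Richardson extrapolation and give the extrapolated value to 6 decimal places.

The method has order 2: 2^2 = 4.
4*4.3496682182 = 17.3986728728; subtract 4.6702051866 → 12.7284676862
R = 12.7284676862/3 = 4.2428225621

4.242823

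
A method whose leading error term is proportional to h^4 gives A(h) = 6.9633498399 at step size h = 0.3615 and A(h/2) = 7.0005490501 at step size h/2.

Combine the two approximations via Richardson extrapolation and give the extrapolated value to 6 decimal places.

7.003029

Order 4 gives 2^r = 16 and 2^r − 1 = 15.
A(h/2) − A(h) = 7.0005490501 − 6.9633498399 = 0.0371992102
Divide by 2^4 − 1 = 15: 0.0371992102/15 = 0.0024799473
R = 7.0005490501 + 0.0024799473 = 7.0030289974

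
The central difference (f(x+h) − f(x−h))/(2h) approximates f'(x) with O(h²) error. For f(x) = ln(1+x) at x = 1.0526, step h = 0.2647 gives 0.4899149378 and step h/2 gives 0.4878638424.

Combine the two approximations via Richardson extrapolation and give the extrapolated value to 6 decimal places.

r = 2, so 2^r = 4.
Numerator 4 × A(h/2) − A(h) = 4 × 0.4878638424 − 0.4899149378 = 1.4615404318
Divide by 2^2 − 1 = 3.
Extrapolated: 1.4615404318 / 3 = 0.4871801439

0.487180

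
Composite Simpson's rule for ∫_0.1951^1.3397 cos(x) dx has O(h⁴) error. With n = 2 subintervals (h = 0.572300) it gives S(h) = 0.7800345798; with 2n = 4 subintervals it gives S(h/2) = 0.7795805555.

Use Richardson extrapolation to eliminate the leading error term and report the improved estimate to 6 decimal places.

With r = 4 the leading error scales as h^4, so the weight is 2^4 = 16.
16 × 0.7795805555 = 12.4732888880; subtract 0.7800345798 → 11.6932543082
Divide by 2^4 − 1 = 15.
So the Richardson estimate is 0.7795502872.

0.779550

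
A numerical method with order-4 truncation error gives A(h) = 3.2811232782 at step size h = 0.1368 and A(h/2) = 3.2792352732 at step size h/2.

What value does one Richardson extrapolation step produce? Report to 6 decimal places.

Method order is 4; weight 2^4 = 16.
Weighted: 52.4677643712 − 3.2811232782 = 49.1866410930
Extrapolated: 49.1866410930 / 15 = 3.2791094062
Correction |R − A(h/2)| = 1.259e-04; gap |A(h/2) − A(h)| = 1.888e-03.

3.279109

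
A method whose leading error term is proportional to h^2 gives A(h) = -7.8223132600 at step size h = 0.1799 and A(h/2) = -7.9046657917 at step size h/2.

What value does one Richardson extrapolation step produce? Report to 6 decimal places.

r = 2: numerator weight 4, denominator 3.
A(h/2) − A(h) = -7.9046657917 − (-7.8223132600) = -0.0823525317
Correction (A(h/2) − A(h))/(4 − 1) = (-0.0823525317)/3 = -0.0274508439
R = -7.9046657917 − 0.0274508439 = -7.9321166356
Shift from A(h/2): −0.0274508439.

-7.932117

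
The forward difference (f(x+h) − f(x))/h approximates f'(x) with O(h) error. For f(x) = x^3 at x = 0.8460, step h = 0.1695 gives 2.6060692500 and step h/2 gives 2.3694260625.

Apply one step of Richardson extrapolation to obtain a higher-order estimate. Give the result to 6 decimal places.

Method order is 1; weight 2^1 = 2.
2 × 2.3694260625 = 4.7388521250; 4.7388521250 − 2.6060692500 = 2.1327828750
(2 × 2.3694260625 − 2.6060692500)/(2 − 1) = 2.1327828750

2.132783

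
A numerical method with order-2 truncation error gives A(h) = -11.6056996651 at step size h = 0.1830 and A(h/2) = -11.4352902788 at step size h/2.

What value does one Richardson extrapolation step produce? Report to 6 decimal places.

-11.378487

With r = 2 the leading error scales as h^2, so the weight is 2^2 = 4.
4 × (-11.4352902788) = -45.7411611152; subtract (-11.6056996651) → -34.1354614501
R = (-34.1354614501)/3 = -11.3784871500
Gap between inputs: 1.704e-01; correction applied: +0.0568031288.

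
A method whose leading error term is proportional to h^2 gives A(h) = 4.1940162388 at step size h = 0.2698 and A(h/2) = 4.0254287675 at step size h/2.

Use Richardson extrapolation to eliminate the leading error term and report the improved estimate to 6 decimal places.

3.969233

The method has order 2: 2^2 = 4.
2^2·A(h/2) = 16.1017150700; minus A(h) gives 11.9076988312.
(4·4.0254287675 − 4.1940162388)/(4 − 1) = 3.9692329437
Gap between inputs: 1.686e-01; correction applied: −0.0561958238.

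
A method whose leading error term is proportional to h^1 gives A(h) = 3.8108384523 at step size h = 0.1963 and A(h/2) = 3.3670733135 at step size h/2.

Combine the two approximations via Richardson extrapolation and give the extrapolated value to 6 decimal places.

2.923308

Error is O(h^1); halving h shrinks it by 2^1 = 2.
Top: 2(3.3670733135) − (3.8108384523) = 2.9233081747
Denominator 2 − 1 = 1.
R = 2.9233081747/1 = 2.9233081747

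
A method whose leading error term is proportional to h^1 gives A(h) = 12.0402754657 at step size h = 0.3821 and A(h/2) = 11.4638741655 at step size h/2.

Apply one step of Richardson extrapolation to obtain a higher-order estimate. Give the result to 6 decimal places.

r = 1: numerator weight 2, denominator 1.
Top: 2(11.4638741655) − (12.0402754657) = 10.8874728653
Divide by 2^1 − 1 = 1.
(2×11.4638741655 − 12.0402754657)/(2 − 1) = 10.8874728653

10.887473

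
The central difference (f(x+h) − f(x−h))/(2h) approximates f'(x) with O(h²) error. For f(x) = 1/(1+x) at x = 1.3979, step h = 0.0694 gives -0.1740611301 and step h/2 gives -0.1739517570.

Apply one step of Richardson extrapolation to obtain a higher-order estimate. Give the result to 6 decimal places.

Method order is 2; weight 2^2 = 4.
4·(-0.1739517570) = -0.6958070280; subtract (-0.1740611301) → -0.5217458979
(4·(-0.1739517570) − (-0.1740611301))/(4 − 1) = -0.1739152993

-0.173915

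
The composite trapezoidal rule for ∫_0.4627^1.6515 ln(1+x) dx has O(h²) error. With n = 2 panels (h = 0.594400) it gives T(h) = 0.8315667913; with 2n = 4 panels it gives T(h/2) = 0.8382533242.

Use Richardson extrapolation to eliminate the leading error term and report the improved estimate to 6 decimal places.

0.840482

Error is O(h^2); halving h shrinks it by 2^2 = 4.
Top: 4(0.8382533242) − (0.8315667913) = 2.5214465055
Extrapolated: 2.5214465055 / 3 = 0.8404821685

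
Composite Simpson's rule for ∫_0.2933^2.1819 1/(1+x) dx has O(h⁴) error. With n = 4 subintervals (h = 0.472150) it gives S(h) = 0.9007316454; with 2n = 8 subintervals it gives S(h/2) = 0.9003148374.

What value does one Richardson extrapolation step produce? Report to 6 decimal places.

0.900287

With r = 4 the leading error scales as h^4, so the weight is 2^4 = 16.
Numerator 16·A(h/2) − A(h) = 16·0.9003148374 − 0.9007316454 = 13.5043057530
(16·0.9003148374 − 0.9007316454)/(16 − 1) = 0.9002870502
Correction |R − A(h/2)| = 2.779e-05; gap |A(h/2) − A(h)| = 4.168e-04.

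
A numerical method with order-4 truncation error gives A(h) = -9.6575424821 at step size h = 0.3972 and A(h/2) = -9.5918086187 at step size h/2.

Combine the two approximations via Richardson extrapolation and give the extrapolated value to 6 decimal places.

-9.587426

Error is O(h^4); halving h shrinks it by 2^4 = 16.
16·(-9.5918086187) = -153.4689378992; subtract (-9.6575424821) → -143.8113954171
Denominator 16 − 1 = 15.
So the Richardson estimate is -9.5874263611.
Shift from A(h/2): +0.0043822576.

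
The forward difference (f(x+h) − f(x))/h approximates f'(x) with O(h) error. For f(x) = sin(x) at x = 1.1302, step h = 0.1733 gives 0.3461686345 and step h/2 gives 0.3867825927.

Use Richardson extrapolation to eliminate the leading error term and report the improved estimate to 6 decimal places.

Leading term ∝ h^1; use weight 2 = 2^1.
2^1·A(h/2) = 0.7735651854; minus A(h) gives 0.4273965509.
Extrapolated: 0.4273965509 / 1 = 0.4273965509

0.427397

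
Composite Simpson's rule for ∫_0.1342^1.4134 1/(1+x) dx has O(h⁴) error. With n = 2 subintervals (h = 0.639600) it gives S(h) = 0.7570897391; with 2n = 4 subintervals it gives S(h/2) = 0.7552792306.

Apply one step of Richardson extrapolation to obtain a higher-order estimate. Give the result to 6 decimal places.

Order 4 gives 2^r = 16 and 2^r − 1 = 15.
16*0.7552792306 = 12.0844676896; 12.0844676896 − 0.7570897391 = 11.3273779505
R = 11.3273779505/15 = 0.7551585300

0.755159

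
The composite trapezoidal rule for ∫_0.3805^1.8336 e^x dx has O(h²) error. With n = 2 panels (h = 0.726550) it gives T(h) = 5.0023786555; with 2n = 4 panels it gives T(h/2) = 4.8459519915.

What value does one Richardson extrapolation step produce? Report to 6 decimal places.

4.793810

Method order is 2; weight 2^2 = 4.
Weighted: 19.3838079660 − 5.0023786555 = 14.3814293105
Extrapolated: 14.3814293105 / 3 = 4.7938097702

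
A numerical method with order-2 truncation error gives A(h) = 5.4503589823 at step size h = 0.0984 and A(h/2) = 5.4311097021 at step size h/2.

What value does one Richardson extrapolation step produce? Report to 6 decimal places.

Order 2 gives 2^r = 4 and 2^r − 1 = 3.
Difference of the inputs: 5.4311097021 − 5.4503589823 = -0.0192492802
Divide by 2^2 − 1 = 3: (-0.0192492802)/3 = -0.0064164267
R = 5.4311097021 − 0.0064164267 = 5.4246932754

5.424693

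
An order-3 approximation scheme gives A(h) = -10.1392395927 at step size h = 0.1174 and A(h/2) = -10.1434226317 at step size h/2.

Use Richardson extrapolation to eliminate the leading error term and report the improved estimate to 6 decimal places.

With r = 3 the leading error scales as h^3, so the weight is 2^3 = 8.
Difference of the inputs: -10.1434226317 − (-10.1392395927) = -0.0041830390
Correction (A(h/2) − A(h))/(8 − 1) = (-0.0041830390)/7 = -0.0005975770
R = -10.1434226317 − 0.0005975770 = -10.1440202087
Correction |R − A(h/2)| = 5.976e-04; gap |A(h/2) − A(h)| = 4.183e-03.

-10.144020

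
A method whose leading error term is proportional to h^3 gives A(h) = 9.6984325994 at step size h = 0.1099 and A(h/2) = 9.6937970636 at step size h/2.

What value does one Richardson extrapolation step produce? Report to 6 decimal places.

r = 3, so 2^r = 8.
Weighted: 77.5503765088 − 9.6984325994 = 67.8519439094
Denominator 8 − 1 = 7.
67.8519439094 ÷ 7 = 9.6931348442
Gap between inputs: 4.636e-03; correction applied: −0.0006622194.

9.693135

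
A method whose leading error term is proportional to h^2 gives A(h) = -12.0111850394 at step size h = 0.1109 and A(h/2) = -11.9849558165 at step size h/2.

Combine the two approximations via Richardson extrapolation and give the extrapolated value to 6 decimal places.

-11.976213

With r = 2 the leading error scales as h^2, so the weight is 2^2 = 4.
Top: 4(-11.9849558165) − (-12.0111850394) = -35.9286382266
R = (-35.9286382266)/3 = -11.9762127422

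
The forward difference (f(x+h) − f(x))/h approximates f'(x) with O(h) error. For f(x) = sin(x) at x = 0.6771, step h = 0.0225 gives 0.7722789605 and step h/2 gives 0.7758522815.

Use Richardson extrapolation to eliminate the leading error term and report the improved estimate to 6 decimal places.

0.779426

Method order is 1; weight 2^1 = 2.
A(h/2) − A(h) = 0.7758522815 − 0.7722789605 = 0.0035733210
Divide by 2^1 − 1 = 1: 0.0035733210/1 = 0.0035733210
R = 0.7758522815 + 0.0035733210 = 0.7794256025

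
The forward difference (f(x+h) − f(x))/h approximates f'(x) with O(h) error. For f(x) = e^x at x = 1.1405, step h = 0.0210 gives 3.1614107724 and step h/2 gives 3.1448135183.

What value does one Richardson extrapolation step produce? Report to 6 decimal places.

3.128216

r = 1, so 2^r = 2.
2*3.1448135183 = 6.2896270366; 6.2896270366 − 3.1614107724 = 3.1282162642
3.1282162642 ÷ 1 = 3.1282162642
Shift from A(h/2): −0.0165972541.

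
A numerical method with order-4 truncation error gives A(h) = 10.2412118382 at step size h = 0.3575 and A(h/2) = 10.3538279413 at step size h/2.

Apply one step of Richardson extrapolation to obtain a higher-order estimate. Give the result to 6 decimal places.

10.361336

r = 4, so 2^r = 16.
16 × 10.3538279413 = 165.6612470608; subtract 10.2412118382 → 155.4200352226
Denominator 16 − 1 = 15.
Extrapolated: 155.4200352226 / 15 = 10.3613356815
Correction |R − A(h/2)| = 7.508e-03; gap |A(h/2) − A(h)| = 1.126e-01.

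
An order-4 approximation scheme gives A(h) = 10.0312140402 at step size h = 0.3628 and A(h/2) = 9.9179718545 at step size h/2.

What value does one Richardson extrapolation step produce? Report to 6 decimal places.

9.910422

Order 4 gives 2^r = 16 and 2^r − 1 = 15.
Numerator 16·A(h/2) − A(h) = 16·9.9179718545 − 10.0312140402 = 148.6563356318
Denominator 16 − 1 = 15.
Result: 9.9104223755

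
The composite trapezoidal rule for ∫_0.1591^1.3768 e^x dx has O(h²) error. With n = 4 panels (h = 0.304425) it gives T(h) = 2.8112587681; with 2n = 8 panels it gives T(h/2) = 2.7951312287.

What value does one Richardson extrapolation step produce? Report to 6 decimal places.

2.789755

Order 2 gives 2^r = 4 and 2^r − 1 = 3.
Top: 4(2.7951312287) − (2.8112587681) = 8.3692661467
Divide by 2^2 − 1 = 3.
Extrapolated: 8.3692661467 / 3 = 2.7897553822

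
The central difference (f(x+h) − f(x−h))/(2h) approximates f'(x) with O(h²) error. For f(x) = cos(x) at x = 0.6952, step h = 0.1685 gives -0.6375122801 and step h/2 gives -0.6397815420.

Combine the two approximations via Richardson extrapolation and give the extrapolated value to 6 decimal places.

-0.640538

r = 2, so 2^r = 4.
Top: 4(-0.6397815420) − (-0.6375122801) = -1.9216138879
Divide by 2^2 − 1 = 3.
R = (-1.9216138879)/3 = -0.6405379626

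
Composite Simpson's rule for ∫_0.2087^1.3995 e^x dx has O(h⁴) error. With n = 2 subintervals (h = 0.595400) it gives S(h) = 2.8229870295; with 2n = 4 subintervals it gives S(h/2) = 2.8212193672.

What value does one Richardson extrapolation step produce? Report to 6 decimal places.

2.821102

Method order is 4; weight 2^4 = 16.
16×2.8212193672 − 2.8229870295 = 42.3165228457
Divide by 2^4 − 1 = 15.
Result: 2.8211015230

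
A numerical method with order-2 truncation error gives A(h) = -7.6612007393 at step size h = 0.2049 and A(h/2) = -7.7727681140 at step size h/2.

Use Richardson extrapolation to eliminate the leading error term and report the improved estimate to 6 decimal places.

With r = 2 the leading error scales as h^2, so the weight is 2^2 = 4.
4×(-7.7727681140) = -31.0910724560; (-31.0910724560) − (-7.6612007393) = -23.4298717167
Denominator 4 − 1 = 3.
(-23.4298717167) ÷ 3 = -7.8099572389

-7.809957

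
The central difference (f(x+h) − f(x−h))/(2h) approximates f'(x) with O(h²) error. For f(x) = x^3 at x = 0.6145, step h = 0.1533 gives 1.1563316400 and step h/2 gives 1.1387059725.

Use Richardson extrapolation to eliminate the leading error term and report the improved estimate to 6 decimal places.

Error is O(h^2); halving h shrinks it by 2^2 = 4.
Top: 4(1.1387059725) − (1.1563316400) = 3.3984922500
R = 3.3984922500/3 = 1.1328307500
Correction |R − A(h/2)| = 5.875e-03; gap |A(h/2) − A(h)| = 1.763e-02.

1.132831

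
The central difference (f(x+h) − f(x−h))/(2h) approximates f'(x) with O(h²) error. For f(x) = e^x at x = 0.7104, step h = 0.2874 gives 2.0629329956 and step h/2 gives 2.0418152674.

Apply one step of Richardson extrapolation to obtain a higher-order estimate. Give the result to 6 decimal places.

2.034776

r = 2, so 2^r = 4.
4×2.0418152674 = 8.1672610696; subtract 2.0629329956 → 6.1043280740
Denominator 4 − 1 = 3.
(4×2.0418152674 − 2.0629329956)/(4 − 1) = 2.0347760247
Gap between inputs: 2.112e-02; correction applied: −0.0070392427.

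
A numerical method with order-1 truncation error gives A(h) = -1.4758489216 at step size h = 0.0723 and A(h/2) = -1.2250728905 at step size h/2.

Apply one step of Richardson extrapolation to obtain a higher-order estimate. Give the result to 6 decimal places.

With r = 1 the leading error scales as h^1, so the weight is 2^1 = 2.
Weighted: (-2.4501457810) − (-1.4758489216) = -0.9742968594
Denominator 2 − 1 = 1.
R = (-0.9742968594)/1 = -0.9742968594

-0.974297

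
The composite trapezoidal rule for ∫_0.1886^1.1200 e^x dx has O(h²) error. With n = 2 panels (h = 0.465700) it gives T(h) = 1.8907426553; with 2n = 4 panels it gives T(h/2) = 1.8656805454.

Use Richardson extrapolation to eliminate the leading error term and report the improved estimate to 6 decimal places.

1.857327

Method order is 2; weight 2^2 = 4.
2^2·A(h/2) = 7.4627221816; minus A(h) gives 5.5719795263.
5.5719795263 ÷ 3 = 1.8573265088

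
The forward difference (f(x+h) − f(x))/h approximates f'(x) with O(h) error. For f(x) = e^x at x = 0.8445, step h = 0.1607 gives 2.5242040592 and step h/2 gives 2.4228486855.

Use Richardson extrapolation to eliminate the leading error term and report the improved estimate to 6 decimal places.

r = 1: numerator weight 2, denominator 1.
2^1·A(h/2) = 4.8456973710; minus A(h) gives 2.3214933118.
Denominator 2 − 1 = 1.
(2·2.4228486855 − 2.5242040592)/(2 − 1) = 2.3214933118
Shift from A(h/2): −0.1013553737.

2.321493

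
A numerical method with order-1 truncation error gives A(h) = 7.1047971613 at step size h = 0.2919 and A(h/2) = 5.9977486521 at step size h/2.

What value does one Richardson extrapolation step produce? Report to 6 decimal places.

Method order is 1; weight 2^1 = 2.
2×5.9977486521 = 11.9954973042; subtract 7.1047971613 → 4.8907001429
Divide by 2^1 − 1 = 1.
Result: 4.8907001429
Correction |R − A(h/2)| = 1.107e+00; gap |A(h/2) − A(h)| = 1.107e+00.

4.890700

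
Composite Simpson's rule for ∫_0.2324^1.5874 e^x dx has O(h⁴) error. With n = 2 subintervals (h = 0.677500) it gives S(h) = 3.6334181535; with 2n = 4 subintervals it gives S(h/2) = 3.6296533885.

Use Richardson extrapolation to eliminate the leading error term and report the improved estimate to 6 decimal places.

3.629402

Method order is 4; weight 2^4 = 16.
Top: 16(3.6296533885) − (3.6334181535) = 54.4410360625
Divide by 2^4 − 1 = 15.
(16 × 3.6296533885 − 3.6334181535)/(16 − 1) = 3.6294024042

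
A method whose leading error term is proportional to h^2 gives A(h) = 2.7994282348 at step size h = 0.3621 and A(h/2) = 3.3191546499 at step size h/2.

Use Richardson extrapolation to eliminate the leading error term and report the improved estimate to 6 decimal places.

3.492397

Method order is 2; weight 2^2 = 4.
4 × 3.3191546499 − 2.7994282348 = 10.4771903648
Divide by 2^2 − 1 = 3.
(4 × 3.3191546499 − 2.7994282348)/(4 − 1) = 3.4923967883
Gap between inputs: 5.197e-01; correction applied: +0.1732421384.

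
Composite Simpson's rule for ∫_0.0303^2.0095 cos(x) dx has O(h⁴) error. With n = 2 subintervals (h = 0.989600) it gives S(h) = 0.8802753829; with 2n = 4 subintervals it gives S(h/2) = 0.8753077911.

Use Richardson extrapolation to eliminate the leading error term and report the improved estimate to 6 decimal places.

Order 4 gives 2^r = 16 and 2^r − 1 = 15.
16 × 0.8753077911 = 14.0049246576; subtract 0.8802753829 → 13.1246492747
Denominator 16 − 1 = 15.
13.1246492747 ÷ 15 = 0.8749766183

0.874977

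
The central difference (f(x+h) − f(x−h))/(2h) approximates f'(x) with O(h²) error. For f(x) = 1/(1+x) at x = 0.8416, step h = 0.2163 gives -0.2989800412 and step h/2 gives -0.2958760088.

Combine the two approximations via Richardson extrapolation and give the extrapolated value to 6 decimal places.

-0.294841

Method order is 2; weight 2^2 = 4.
4×(-0.2958760088) = -1.1835040352; subtract (-0.2989800412) → -0.8845239940
Denominator 4 − 1 = 3.
(4×(-0.2958760088) − (-0.2989800412))/(4 − 1) = -0.2948413313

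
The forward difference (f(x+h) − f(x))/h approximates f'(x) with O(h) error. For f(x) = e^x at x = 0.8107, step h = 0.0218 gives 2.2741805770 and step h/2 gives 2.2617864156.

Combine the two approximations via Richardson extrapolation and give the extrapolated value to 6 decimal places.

2.249392

r = 1: numerator weight 2, denominator 1.
2^1*A(h/2) = 4.5235728312; minus A(h) gives 2.2493922542.
Divide by 2^1 − 1 = 1.
So the Richardson estimate is 2.2493922542.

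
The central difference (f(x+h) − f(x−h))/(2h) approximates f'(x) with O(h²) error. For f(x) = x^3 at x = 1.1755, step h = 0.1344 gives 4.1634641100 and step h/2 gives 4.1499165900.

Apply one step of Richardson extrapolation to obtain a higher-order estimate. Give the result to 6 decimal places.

r = 2: numerator weight 4, denominator 3.
4 × 4.1499165900 − 4.1634641100 = 12.4362022500
Divide by 2^2 − 1 = 3.
So the Richardson estimate is 4.1454007500.

4.145401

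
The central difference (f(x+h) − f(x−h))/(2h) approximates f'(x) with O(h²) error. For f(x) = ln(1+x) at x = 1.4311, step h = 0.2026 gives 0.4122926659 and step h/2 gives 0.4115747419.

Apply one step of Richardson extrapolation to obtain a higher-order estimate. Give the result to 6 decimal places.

0.411335

The method has order 2: 2^2 = 4.
Difference of the inputs: 0.4115747419 − 0.4122926659 = -0.0007179240
Divide by 2^2 − 1 = 3: (-0.0007179240)/3 = -0.0002393080
R = A(h/2) + (A(h/2) − A(h))/3 = 0.4115747419 − 0.0002393080 = 0.4113354339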